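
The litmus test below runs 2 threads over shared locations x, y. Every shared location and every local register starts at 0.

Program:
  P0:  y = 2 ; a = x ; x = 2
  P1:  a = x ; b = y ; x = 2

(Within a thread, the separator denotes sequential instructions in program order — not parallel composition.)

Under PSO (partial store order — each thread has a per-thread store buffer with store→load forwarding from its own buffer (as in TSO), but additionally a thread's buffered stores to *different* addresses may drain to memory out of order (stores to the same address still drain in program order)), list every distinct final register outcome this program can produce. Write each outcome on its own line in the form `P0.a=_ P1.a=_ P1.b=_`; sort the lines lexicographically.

outcome vector order: (P0.a,P1.a,P1.b)
|PSO outcomes| = 6

P0.a=0 P1.a=0 P1.b=0
P0.a=0 P1.a=0 P1.b=2
P0.a=0 P1.a=2 P1.b=0
P0.a=0 P1.a=2 P1.b=2
P0.a=2 P1.a=0 P1.b=0
P0.a=2 P1.a=0 P1.b=2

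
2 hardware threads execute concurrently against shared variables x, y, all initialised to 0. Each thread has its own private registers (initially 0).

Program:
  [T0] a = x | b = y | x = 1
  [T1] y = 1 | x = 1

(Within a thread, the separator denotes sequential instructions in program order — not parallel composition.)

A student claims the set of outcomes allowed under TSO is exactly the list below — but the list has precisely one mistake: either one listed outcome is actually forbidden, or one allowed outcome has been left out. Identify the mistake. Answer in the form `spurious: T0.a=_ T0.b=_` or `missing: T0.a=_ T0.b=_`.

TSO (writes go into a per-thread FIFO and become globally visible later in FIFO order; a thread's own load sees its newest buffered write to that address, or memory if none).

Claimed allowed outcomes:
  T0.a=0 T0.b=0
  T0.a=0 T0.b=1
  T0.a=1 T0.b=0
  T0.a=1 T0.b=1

outcome vector order: (T0.a,T0.b)
[TSO] allowed = {00 01 11}
claimed∖TSO = {10}

spurious: T0.a=1 T0.b=0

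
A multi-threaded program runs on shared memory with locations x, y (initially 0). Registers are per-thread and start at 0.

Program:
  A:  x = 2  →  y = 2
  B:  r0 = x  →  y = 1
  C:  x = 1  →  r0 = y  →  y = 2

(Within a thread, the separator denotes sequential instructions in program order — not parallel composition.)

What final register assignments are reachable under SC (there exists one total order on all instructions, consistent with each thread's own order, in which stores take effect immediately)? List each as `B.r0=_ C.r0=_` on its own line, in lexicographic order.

outcome vector order: (B.r0,C.r0)
|SC outcomes| = 9

B.r0=0 C.r0=0
B.r0=0 C.r0=1
B.r0=0 C.r0=2
B.r0=1 C.r0=0
B.r0=1 C.r0=1
B.r0=1 C.r0=2
B.r0=2 C.r0=0
B.r0=2 C.r0=1
B.r0=2 C.r0=2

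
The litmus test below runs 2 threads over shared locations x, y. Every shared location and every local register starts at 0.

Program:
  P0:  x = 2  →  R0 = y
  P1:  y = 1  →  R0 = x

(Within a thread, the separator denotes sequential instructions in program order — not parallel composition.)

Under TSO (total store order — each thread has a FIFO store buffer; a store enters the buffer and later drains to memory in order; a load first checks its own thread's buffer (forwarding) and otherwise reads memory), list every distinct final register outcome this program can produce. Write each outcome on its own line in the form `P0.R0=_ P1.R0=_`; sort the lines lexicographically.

P0.R0=0 P1.R0=0
P0.R0=0 P1.R0=2
P0.R0=1 P1.R0=0
P0.R0=1 P1.R0=2

outcome vector order: (P0.R0,P1.R0)
|TSO outcomes| = 4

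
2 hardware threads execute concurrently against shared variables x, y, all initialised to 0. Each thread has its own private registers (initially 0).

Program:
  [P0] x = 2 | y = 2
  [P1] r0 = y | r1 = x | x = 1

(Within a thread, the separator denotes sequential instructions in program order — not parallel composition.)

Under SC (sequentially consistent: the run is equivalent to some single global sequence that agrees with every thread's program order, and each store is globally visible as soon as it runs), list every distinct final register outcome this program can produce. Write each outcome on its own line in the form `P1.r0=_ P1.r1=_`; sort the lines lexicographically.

P1.r0=0 P1.r1=0
P1.r0=0 P1.r1=2
P1.r0=2 P1.r1=2

outcome vector order: (P1.r0,P1.r1)
|SC outcomes| = 3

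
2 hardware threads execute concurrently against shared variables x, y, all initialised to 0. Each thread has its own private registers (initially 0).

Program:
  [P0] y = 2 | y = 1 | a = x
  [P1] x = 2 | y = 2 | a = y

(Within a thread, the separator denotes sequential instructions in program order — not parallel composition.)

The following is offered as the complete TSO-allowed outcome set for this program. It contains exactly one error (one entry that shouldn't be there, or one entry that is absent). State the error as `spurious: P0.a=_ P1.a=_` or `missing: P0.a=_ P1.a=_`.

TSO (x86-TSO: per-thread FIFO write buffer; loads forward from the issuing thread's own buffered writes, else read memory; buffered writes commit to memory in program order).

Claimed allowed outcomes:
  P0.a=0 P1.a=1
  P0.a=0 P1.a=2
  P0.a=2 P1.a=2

missing: P0.a=2 P1.a=1

outcome vector order: (P0.a,P1.a)
TSO (4): 01, 02, 21, 22
TSO∖claimed = {21}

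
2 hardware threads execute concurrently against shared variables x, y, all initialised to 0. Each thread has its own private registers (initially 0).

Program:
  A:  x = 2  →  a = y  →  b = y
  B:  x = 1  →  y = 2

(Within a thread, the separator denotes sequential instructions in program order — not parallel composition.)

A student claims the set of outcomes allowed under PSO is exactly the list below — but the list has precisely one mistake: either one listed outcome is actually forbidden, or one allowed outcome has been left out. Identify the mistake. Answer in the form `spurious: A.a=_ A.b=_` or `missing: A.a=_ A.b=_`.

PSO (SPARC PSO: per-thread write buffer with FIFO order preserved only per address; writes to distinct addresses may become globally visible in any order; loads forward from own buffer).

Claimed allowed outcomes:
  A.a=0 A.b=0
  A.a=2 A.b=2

missing: A.a=0 A.b=2

outcome vector order: (A.a,A.b)
[PSO] allowed = {0/0, 0/2, 2/2}
PSO∖claimed = {0/2}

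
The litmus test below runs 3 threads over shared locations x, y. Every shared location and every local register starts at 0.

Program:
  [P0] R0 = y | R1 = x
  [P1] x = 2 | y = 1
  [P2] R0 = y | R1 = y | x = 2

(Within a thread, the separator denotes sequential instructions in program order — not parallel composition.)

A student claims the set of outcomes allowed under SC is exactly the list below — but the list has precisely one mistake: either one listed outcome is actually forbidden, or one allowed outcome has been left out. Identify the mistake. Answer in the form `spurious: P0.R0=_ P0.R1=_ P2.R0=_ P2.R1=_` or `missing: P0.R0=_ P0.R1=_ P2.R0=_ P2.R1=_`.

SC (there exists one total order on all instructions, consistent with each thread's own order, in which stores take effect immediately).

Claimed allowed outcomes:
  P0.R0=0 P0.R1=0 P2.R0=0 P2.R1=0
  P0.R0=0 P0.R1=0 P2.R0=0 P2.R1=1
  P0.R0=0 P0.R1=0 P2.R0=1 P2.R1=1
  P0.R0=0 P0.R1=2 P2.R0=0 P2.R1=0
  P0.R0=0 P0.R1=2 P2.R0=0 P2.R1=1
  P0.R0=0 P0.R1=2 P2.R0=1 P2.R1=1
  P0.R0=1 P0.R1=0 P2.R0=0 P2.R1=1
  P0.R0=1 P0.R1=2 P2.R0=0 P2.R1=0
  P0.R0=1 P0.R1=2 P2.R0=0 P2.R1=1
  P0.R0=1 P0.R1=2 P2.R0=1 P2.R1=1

outcome vector order: (P0.R0,P0.R1,P2.R0,P2.R1)
SC: 9 outcomes — {<0 0 0 0> <0 0 0 1> <0 0 1 1> <0 2 0 0> <0 2 0 1> <0 2 1 1> <1 2 0 0> <1 2 0 1> <1 2 1 1>}
claimed∖SC = {<1 0 0 1>}

spurious: P0.R0=1 P0.R1=0 P2.R0=0 P2.R1=1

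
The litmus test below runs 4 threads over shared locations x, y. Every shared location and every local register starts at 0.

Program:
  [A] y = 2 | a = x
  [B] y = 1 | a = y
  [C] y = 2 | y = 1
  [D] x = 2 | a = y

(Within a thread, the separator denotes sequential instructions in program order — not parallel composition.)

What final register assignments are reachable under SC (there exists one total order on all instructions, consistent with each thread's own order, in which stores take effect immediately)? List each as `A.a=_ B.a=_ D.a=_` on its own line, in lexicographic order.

A.a=0 B.a=1 D.a=1
A.a=0 B.a=1 D.a=2
A.a=0 B.a=2 D.a=1
A.a=0 B.a=2 D.a=2
A.a=2 B.a=1 D.a=0
A.a=2 B.a=1 D.a=1
A.a=2 B.a=1 D.a=2
A.a=2 B.a=2 D.a=0
A.a=2 B.a=2 D.a=1
A.a=2 B.a=2 D.a=2

outcome vector order: (A.a,B.a,D.a)
|SC outcomes| = 10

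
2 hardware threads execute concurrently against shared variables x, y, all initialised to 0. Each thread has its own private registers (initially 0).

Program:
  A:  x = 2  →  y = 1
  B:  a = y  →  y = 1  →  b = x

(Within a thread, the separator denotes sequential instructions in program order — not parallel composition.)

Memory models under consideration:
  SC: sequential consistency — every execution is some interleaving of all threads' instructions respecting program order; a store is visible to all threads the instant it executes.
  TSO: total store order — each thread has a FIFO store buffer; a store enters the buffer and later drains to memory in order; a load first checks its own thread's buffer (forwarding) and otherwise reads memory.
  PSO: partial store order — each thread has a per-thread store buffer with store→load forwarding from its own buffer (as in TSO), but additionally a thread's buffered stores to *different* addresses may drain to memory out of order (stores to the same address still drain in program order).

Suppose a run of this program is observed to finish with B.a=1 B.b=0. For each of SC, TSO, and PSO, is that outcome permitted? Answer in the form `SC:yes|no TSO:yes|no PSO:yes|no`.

outcome vector order: (B.a,B.b)
under SC → 0/0; 0/2; 1/2
under TSO → 0/0; 0/2; 1/2
under PSO → 0/0; 0/2; 1/0; 1/2
target 1/0 ∈ {PSO}

SC:no TSO:no PSO:yes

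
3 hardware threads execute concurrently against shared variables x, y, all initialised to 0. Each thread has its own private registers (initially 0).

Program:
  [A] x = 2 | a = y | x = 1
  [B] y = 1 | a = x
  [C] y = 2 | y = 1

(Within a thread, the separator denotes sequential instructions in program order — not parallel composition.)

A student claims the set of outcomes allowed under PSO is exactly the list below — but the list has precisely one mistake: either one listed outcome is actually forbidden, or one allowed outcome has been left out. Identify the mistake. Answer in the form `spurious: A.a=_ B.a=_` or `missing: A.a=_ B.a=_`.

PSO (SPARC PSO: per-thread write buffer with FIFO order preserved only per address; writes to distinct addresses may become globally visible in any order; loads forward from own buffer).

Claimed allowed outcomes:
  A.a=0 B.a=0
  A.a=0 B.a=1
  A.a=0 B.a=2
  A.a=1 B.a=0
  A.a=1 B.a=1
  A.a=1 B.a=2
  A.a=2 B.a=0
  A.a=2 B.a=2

outcome vector order: (A.a,B.a)
PSO (9): <0 0>; <0 1>; <0 2>; <1 0>; <1 1>; <1 2>; <2 0>; <2 1>; <2 2>
PSO∖claimed = {<2 1>}

missing: A.a=2 B.a=1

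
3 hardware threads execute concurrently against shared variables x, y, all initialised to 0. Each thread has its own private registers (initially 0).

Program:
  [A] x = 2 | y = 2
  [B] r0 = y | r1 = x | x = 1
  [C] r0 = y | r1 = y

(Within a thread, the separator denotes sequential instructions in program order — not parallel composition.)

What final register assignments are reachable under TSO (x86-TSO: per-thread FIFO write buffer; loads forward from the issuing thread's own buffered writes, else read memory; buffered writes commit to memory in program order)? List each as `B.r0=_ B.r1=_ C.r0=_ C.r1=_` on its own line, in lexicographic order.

outcome vector order: (B.r0,B.r1,C.r0,C.r1)
|TSO outcomes| = 9

B.r0=0 B.r1=0 C.r0=0 C.r1=0
B.r0=0 B.r1=0 C.r0=0 C.r1=2
B.r0=0 B.r1=0 C.r0=2 C.r1=2
B.r0=0 B.r1=2 C.r0=0 C.r1=0
B.r0=0 B.r1=2 C.r0=0 C.r1=2
B.r0=0 B.r1=2 C.r0=2 C.r1=2
B.r0=2 B.r1=2 C.r0=0 C.r1=0
B.r0=2 B.r1=2 C.r0=0 C.r1=2
B.r0=2 B.r1=2 C.r0=2 C.r1=2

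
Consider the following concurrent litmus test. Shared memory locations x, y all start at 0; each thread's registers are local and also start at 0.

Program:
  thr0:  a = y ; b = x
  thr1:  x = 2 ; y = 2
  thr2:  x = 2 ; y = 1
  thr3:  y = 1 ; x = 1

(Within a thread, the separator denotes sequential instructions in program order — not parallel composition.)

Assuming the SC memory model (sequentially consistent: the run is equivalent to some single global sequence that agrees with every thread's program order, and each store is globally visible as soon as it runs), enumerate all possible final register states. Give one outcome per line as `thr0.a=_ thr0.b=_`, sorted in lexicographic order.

thr0.a=0 thr0.b=0
thr0.a=0 thr0.b=1
thr0.a=0 thr0.b=2
thr0.a=1 thr0.b=0
thr0.a=1 thr0.b=1
thr0.a=1 thr0.b=2
thr0.a=2 thr0.b=1
thr0.a=2 thr0.b=2

outcome vector order: (thr0.a,thr0.b)
|SC outcomes| = 8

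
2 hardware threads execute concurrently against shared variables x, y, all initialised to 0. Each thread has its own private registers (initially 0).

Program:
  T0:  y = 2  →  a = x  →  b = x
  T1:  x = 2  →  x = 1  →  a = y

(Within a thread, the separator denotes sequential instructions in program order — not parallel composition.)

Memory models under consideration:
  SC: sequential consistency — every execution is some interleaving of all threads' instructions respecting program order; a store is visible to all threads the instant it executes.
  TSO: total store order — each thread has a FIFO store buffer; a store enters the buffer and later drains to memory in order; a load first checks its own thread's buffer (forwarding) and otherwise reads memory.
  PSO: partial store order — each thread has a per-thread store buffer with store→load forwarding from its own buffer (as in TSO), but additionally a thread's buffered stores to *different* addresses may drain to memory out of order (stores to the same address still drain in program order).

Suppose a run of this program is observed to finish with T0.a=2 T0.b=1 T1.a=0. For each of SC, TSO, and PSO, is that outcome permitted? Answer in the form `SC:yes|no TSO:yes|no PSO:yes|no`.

outcome vector order: (T0.a,T0.b,T1.a)
under SC → 002 012 022 110 112 212 222
under TSO → 000 002 010 012 020 022 110 112 210 212 220 222
under PSO → 000 002 010 012 020 022 110 112 210 212 220 222
target 210 ∈ {TSO,PSO}

SC:no TSO:yes PSO:yes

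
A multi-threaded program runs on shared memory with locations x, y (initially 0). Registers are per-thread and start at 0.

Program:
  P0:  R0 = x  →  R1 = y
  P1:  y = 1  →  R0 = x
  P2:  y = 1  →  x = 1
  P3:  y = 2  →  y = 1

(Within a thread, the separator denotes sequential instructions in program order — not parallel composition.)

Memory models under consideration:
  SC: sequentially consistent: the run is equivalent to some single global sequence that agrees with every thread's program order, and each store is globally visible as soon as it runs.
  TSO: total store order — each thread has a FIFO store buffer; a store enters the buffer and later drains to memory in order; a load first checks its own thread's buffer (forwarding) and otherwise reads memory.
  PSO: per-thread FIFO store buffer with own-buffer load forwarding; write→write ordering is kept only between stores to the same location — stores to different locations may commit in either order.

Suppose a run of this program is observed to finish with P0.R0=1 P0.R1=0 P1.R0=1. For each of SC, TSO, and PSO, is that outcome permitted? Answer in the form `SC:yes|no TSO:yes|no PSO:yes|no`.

outcome vector order: (P0.R0,P0.R1,P1.R0)
under SC → 0/0/0; 0/0/1; 0/1/0; 0/1/1; 0/2/0; 0/2/1; 1/1/0; 1/1/1; 1/2/0; 1/2/1
under TSO → 0/0/0; 0/0/1; 0/1/0; 0/1/1; 0/2/0; 0/2/1; 1/1/0; 1/1/1; 1/2/0; 1/2/1
under PSO → 0/0/0; 0/0/1; 0/1/0; 0/1/1; 0/2/0; 0/2/1; 1/0/0; 1/0/1; 1/1/0; 1/1/1; 1/2/0; 1/2/1
target 1/0/1 ∈ {PSO}

SC:no TSO:no PSO:yes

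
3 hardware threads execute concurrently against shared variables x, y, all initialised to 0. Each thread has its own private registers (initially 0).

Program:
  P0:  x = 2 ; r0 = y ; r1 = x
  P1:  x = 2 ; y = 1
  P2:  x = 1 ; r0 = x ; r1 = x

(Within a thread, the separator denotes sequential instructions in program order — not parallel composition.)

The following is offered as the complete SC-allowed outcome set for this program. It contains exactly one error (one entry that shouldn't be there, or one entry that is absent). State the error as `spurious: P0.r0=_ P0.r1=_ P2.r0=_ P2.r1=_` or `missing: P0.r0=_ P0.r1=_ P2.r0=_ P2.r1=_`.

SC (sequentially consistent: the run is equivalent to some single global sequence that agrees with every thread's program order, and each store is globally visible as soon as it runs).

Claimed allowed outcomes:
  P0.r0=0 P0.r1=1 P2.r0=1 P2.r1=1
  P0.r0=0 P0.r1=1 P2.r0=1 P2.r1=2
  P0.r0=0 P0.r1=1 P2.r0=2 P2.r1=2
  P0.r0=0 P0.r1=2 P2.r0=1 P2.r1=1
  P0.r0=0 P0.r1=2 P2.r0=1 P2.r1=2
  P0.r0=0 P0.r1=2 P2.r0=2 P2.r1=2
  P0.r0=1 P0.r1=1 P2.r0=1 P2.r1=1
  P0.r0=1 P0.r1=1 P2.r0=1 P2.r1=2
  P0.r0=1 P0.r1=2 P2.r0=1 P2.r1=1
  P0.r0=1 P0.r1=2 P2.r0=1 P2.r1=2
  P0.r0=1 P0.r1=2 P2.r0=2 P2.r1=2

spurious: P0.r0=1 P0.r1=1 P2.r0=1 P2.r1=2

outcome vector order: (P0.r0,P0.r1,P2.r0,P2.r1)
[SC] allowed = {(0,1,1,1) (0,1,1,2) (0,1,2,2) (0,2,1,1) (0,2,1,2) (0,2,2,2) (1,1,1,1) (1,2,1,1) (1,2,1,2) (1,2,2,2)}
claimed∖SC = {(1,1,1,2)}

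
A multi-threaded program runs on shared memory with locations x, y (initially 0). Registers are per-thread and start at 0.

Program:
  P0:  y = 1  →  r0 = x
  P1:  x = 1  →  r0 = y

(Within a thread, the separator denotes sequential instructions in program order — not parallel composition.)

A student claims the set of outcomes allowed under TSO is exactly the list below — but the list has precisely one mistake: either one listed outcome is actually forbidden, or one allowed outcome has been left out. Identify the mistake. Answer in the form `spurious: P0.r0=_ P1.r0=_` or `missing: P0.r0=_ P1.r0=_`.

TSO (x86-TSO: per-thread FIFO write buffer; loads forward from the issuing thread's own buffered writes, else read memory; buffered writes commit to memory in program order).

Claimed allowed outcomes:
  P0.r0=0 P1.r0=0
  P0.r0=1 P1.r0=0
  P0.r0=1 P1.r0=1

missing: P0.r0=0 P1.r0=1

outcome vector order: (P0.r0,P1.r0)
TSO (4): <0 0> <0 1> <1 0> <1 1>
TSO∖claimed = {<0 1>}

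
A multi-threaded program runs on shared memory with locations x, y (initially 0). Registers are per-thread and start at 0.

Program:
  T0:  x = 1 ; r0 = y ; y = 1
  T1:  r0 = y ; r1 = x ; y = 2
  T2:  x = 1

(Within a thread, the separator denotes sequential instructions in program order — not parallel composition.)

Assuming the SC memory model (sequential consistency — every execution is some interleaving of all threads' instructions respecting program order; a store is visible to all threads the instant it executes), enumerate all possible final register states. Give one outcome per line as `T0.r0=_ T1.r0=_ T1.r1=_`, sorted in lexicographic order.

outcome vector order: (T0.r0,T1.r0,T1.r1)
|SC outcomes| = 5

T0.r0=0 T1.r0=0 T1.r1=0
T0.r0=0 T1.r0=0 T1.r1=1
T0.r0=0 T1.r0=1 T1.r1=1
T0.r0=2 T1.r0=0 T1.r1=0
T0.r0=2 T1.r0=0 T1.r1=1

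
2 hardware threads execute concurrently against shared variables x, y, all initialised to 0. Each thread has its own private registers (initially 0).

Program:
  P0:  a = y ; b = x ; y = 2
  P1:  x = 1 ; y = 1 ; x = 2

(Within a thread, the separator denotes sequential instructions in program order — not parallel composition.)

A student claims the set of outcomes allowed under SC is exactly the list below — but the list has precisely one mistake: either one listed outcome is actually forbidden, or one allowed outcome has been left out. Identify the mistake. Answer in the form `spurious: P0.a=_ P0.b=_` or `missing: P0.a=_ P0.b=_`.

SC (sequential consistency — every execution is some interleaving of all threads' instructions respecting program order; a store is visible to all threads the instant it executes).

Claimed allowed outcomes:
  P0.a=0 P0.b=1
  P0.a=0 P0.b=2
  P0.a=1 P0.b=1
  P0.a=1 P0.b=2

missing: P0.a=0 P0.b=0

outcome vector order: (P0.a,P0.b)
under SC → <0 0>; <0 1>; <0 2>; <1 1>; <1 2>
SC∖claimed = {<0 0>}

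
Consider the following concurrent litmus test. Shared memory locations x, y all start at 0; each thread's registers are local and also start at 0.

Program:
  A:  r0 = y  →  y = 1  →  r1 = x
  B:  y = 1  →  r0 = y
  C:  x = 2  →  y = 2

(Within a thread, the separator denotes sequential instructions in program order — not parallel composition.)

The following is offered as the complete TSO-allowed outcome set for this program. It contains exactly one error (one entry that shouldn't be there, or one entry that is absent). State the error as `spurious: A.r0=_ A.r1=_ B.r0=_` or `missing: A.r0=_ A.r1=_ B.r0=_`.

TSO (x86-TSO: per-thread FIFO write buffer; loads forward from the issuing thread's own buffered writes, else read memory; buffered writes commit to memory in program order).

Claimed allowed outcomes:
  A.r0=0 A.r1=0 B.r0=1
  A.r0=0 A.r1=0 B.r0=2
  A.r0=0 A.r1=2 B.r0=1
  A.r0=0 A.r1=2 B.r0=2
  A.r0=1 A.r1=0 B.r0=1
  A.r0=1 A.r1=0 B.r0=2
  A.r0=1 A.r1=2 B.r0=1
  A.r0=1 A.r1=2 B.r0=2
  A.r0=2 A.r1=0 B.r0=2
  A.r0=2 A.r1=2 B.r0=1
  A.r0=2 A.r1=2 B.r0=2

spurious: A.r0=2 A.r1=0 B.r0=2

outcome vector order: (A.r0,A.r1,B.r0)
under TSO → (0,0,1) (0,0,2) (0,2,1) (0,2,2) (1,0,1) (1,0,2) (1,2,1) (1,2,2) (2,2,1) (2,2,2)
claimed∖TSO = {(2,0,2)}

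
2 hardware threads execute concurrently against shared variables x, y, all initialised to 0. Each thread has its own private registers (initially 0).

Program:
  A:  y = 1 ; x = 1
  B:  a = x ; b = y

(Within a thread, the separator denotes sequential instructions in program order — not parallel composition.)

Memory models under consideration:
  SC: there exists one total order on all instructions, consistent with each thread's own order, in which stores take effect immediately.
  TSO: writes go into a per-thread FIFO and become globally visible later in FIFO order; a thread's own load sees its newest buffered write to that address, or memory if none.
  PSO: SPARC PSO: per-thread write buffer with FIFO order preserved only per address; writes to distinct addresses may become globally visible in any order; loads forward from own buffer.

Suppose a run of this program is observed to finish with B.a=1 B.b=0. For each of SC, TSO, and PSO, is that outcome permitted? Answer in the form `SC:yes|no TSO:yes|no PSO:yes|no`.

SC:no TSO:no PSO:yes

outcome vector order: (B.a,B.b)
SC (3): 00, 01, 11
TSO (3): 00, 01, 11
PSO (4): 00, 01, 10, 11
target 10 ∈ {PSO}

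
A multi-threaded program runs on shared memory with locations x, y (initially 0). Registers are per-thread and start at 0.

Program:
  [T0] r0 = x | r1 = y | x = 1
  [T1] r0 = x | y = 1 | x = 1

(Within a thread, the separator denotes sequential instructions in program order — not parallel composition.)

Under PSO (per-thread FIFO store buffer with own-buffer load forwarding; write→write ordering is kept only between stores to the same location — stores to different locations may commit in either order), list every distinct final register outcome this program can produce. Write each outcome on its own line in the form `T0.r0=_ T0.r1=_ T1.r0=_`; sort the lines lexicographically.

outcome vector order: (T0.r0,T0.r1,T1.r0)
|PSO outcomes| = 5

T0.r0=0 T0.r1=0 T1.r0=0
T0.r0=0 T0.r1=0 T1.r0=1
T0.r0=0 T0.r1=1 T1.r0=0
T0.r0=1 T0.r1=0 T1.r0=0
T0.r0=1 T0.r1=1 T1.r0=0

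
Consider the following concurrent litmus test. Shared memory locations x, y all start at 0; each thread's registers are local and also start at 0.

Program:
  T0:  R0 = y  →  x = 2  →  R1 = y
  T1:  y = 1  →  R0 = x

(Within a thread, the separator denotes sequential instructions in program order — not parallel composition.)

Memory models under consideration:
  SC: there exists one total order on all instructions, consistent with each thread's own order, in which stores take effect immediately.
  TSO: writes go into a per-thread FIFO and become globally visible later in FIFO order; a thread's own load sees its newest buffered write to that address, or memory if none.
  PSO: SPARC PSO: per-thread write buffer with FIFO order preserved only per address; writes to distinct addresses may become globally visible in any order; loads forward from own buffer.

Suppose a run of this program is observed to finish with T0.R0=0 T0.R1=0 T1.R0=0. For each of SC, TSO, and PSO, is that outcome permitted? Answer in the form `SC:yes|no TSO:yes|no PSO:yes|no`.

outcome vector order: (T0.R0,T0.R1,T1.R0)
under SC → 0/0/2; 0/1/0; 0/1/2; 1/1/0; 1/1/2
under TSO → 0/0/0; 0/0/2; 0/1/0; 0/1/2; 1/1/0; 1/1/2
under PSO → 0/0/0; 0/0/2; 0/1/0; 0/1/2; 1/1/0; 1/1/2
target 0/0/0 ∈ {TSO,PSO}

SC:no TSO:yes PSO:yes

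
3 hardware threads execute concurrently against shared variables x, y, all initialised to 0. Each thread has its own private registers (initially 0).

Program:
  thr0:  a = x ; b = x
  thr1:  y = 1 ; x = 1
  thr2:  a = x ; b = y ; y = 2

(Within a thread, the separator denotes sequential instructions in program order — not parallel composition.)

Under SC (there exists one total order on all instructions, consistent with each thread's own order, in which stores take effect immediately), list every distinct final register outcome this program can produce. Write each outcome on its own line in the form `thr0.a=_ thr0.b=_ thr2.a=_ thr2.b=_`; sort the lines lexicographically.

thr0.a=0 thr0.b=0 thr2.a=0 thr2.b=0
thr0.a=0 thr0.b=0 thr2.a=0 thr2.b=1
thr0.a=0 thr0.b=0 thr2.a=1 thr2.b=1
thr0.a=0 thr0.b=1 thr2.a=0 thr2.b=0
thr0.a=0 thr0.b=1 thr2.a=0 thr2.b=1
thr0.a=0 thr0.b=1 thr2.a=1 thr2.b=1
thr0.a=1 thr0.b=1 thr2.a=0 thr2.b=0
thr0.a=1 thr0.b=1 thr2.a=0 thr2.b=1
thr0.a=1 thr0.b=1 thr2.a=1 thr2.b=1

outcome vector order: (thr0.a,thr0.b,thr2.a,thr2.b)
|SC outcomes| = 9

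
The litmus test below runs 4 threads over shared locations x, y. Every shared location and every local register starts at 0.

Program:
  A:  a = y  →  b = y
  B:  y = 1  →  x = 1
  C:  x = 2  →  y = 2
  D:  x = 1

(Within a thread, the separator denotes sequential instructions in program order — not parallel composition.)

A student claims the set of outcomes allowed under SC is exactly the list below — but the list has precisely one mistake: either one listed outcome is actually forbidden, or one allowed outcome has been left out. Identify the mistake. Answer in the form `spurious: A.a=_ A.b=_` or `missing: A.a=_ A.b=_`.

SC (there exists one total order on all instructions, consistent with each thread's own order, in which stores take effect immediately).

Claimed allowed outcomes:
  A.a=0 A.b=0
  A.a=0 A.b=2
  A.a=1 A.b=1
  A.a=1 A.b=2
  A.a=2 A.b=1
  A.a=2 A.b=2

outcome vector order: (A.a,A.b)
under SC → (0,0); (0,1); (0,2); (1,1); (1,2); (2,1); (2,2)
SC∖claimed = {(0,1)}

missing: A.a=0 A.b=1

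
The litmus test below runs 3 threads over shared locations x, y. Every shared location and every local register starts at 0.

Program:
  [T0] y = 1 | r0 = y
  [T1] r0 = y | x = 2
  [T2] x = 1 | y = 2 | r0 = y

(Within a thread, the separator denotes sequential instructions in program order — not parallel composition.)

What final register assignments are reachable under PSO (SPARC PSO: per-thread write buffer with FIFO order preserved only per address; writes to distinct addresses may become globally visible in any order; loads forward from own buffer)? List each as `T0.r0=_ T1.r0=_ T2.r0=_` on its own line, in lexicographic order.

T0.r0=1 T1.r0=0 T2.r0=1
T0.r0=1 T1.r0=0 T2.r0=2
T0.r0=1 T1.r0=1 T2.r0=1
T0.r0=1 T1.r0=1 T2.r0=2
T0.r0=1 T1.r0=2 T2.r0=1
T0.r0=1 T1.r0=2 T2.r0=2
T0.r0=2 T1.r0=0 T2.r0=2
T0.r0=2 T1.r0=1 T2.r0=2
T0.r0=2 T1.r0=2 T2.r0=2

outcome vector order: (T0.r0,T1.r0,T2.r0)
|PSO outcomes| = 9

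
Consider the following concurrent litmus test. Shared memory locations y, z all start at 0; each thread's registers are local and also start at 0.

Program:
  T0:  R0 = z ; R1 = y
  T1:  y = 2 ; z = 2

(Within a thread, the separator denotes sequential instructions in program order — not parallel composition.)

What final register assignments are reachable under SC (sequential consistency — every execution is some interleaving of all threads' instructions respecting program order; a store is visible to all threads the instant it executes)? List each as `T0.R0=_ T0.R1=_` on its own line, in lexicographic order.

outcome vector order: (T0.R0,T0.R1)
|SC outcomes| = 3

T0.R0=0 T0.R1=0
T0.R0=0 T0.R1=2
T0.R0=2 T0.R1=2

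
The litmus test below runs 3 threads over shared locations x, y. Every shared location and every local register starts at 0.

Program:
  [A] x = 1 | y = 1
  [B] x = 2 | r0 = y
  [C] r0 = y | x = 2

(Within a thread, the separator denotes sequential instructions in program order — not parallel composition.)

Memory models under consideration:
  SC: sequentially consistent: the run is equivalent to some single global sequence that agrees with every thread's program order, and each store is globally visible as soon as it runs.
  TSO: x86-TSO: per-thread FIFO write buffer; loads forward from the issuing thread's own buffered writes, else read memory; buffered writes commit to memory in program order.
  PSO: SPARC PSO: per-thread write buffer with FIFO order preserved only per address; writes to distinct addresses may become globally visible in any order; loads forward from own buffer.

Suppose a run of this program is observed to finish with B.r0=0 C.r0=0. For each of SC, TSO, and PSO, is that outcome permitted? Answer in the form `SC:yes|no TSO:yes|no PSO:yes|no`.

outcome vector order: (B.r0,C.r0)
SC (4): <0 0>; <0 1>; <1 0>; <1 1>
TSO (4): <0 0>; <0 1>; <1 0>; <1 1>
PSO (4): <0 0>; <0 1>; <1 0>; <1 1>
target <0 0> ∈ {SC,TSO,PSO}

SC:yes TSO:yes PSO:yes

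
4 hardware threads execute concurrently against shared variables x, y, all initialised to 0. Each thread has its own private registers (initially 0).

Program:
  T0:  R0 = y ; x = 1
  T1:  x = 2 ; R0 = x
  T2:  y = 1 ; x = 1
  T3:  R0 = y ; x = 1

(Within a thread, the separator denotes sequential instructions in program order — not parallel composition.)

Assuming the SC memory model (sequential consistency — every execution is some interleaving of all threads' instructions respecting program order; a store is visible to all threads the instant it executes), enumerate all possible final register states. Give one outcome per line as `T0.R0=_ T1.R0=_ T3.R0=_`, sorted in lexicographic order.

outcome vector order: (T0.R0,T1.R0,T3.R0)
|SC outcomes| = 8

T0.R0=0 T1.R0=1 T3.R0=0
T0.R0=0 T1.R0=1 T3.R0=1
T0.R0=0 T1.R0=2 T3.R0=0
T0.R0=0 T1.R0=2 T3.R0=1
T0.R0=1 T1.R0=1 T3.R0=0
T0.R0=1 T1.R0=1 T3.R0=1
T0.R0=1 T1.R0=2 T3.R0=0
T0.R0=1 T1.R0=2 T3.R0=1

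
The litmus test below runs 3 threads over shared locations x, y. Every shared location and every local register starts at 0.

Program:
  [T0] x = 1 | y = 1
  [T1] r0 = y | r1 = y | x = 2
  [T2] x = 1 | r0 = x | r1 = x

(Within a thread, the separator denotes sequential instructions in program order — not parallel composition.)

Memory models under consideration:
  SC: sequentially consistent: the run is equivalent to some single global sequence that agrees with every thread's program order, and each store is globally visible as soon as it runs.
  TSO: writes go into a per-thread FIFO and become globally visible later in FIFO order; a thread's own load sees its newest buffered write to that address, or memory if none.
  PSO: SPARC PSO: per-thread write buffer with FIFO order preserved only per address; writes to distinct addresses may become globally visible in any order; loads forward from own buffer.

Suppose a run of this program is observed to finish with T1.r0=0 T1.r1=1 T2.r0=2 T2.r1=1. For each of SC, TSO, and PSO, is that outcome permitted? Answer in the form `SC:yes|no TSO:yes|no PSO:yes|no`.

outcome vector order: (T1.r0,T1.r1,T2.r0,T2.r1)
[SC] allowed = {(0,0,1,1); (0,0,1,2); (0,0,2,1); (0,0,2,2); (0,1,1,1); (0,1,1,2); (0,1,2,2); (1,1,1,1); (1,1,1,2); (1,1,2,2)}
[TSO] allowed = {(0,0,1,1); (0,0,1,2); (0,0,2,1); (0,0,2,2); (0,1,1,1); (0,1,1,2); (0,1,2,2); (1,1,1,1); (1,1,1,2); (1,1,2,2)}
[PSO] allowed = {(0,0,1,1); (0,0,1,2); (0,0,2,1); (0,0,2,2); (0,1,1,1); (0,1,1,2); (0,1,2,1); (0,1,2,2); (1,1,1,1); (1,1,1,2); (1,1,2,1); (1,1,2,2)}
target (0,1,2,1) ∈ {PSO}

SC:no TSO:no PSO:yes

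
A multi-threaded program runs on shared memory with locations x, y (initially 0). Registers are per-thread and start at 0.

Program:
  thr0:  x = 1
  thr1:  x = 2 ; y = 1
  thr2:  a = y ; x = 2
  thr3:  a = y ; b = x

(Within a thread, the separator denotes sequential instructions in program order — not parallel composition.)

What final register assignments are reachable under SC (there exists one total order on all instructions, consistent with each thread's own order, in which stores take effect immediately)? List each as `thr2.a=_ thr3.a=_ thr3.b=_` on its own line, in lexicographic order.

outcome vector order: (thr2.a,thr3.a,thr3.b)
|SC outcomes| = 10

thr2.a=0 thr3.a=0 thr3.b=0
thr2.a=0 thr3.a=0 thr3.b=1
thr2.a=0 thr3.a=0 thr3.b=2
thr2.a=0 thr3.a=1 thr3.b=1
thr2.a=0 thr3.a=1 thr3.b=2
thr2.a=1 thr3.a=0 thr3.b=0
thr2.a=1 thr3.a=0 thr3.b=1
thr2.a=1 thr3.a=0 thr3.b=2
thr2.a=1 thr3.a=1 thr3.b=1
thr2.a=1 thr3.a=1 thr3.b=2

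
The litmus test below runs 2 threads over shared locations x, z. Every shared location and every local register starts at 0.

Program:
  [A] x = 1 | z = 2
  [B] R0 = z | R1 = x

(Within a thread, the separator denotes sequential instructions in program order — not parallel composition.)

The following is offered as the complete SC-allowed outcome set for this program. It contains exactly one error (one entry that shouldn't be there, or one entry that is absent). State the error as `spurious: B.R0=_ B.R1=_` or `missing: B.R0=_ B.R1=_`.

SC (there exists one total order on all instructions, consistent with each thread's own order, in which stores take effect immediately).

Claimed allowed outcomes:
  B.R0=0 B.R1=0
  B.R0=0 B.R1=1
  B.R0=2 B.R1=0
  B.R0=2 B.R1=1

spurious: B.R0=2 B.R1=0

outcome vector order: (B.R0,B.R1)
[SC] allowed = {<0 0>; <0 1>; <2 1>}
claimed∖SC = {<2 0>}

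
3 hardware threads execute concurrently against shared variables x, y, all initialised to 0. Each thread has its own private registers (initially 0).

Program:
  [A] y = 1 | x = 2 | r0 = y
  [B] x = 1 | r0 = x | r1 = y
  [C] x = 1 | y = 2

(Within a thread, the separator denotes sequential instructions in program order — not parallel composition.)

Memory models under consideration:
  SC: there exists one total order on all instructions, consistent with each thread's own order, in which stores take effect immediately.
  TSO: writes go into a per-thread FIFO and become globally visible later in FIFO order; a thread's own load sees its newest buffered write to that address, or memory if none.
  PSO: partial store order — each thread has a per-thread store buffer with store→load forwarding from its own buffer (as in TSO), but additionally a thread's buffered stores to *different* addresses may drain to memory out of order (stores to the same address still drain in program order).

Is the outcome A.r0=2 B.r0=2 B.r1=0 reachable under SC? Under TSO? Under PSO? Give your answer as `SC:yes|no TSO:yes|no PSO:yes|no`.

SC:no TSO:no PSO:yes

outcome vector order: (A.r0,B.r0,B.r1)
SC: 10 outcomes — {110, 111, 112, 121, 122, 210, 211, 212, 221, 222}
TSO: 10 outcomes — {110, 111, 112, 121, 122, 210, 211, 212, 221, 222}
PSO: 12 outcomes — {110, 111, 112, 120, 121, 122, 210, 211, 212, 220, 221, 222}
target 220 ∈ {PSO}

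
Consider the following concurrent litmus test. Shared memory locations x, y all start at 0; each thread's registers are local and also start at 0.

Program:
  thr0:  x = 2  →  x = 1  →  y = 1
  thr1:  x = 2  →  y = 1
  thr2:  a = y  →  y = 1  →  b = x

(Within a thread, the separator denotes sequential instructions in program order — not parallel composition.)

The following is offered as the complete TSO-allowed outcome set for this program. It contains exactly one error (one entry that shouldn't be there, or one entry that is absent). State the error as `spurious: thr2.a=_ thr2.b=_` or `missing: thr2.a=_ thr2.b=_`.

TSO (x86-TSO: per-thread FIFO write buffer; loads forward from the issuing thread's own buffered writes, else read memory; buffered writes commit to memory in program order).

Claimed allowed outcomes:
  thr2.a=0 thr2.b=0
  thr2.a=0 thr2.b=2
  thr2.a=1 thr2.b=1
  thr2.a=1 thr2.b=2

outcome vector order: (thr2.a,thr2.b)
TSO (5): (0,0) (0,1) (0,2) (1,1) (1,2)
TSO∖claimed = {(0,1)}

missing: thr2.a=0 thr2.b=1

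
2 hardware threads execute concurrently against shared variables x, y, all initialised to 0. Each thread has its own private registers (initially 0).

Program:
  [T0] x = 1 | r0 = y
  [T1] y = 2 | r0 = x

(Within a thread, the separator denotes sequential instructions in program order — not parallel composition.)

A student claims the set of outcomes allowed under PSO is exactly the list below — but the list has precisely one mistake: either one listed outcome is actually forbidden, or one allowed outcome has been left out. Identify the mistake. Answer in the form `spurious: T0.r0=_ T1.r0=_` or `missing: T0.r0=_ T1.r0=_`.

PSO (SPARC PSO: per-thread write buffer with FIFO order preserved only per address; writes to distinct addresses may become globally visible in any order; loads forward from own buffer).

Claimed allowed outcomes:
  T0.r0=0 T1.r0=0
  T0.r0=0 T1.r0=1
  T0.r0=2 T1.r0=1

outcome vector order: (T0.r0,T1.r0)
[PSO] allowed = {(0,0) (0,1) (2,0) (2,1)}
PSO∖claimed = {(2,0)}

missing: T0.r0=2 T1.r0=0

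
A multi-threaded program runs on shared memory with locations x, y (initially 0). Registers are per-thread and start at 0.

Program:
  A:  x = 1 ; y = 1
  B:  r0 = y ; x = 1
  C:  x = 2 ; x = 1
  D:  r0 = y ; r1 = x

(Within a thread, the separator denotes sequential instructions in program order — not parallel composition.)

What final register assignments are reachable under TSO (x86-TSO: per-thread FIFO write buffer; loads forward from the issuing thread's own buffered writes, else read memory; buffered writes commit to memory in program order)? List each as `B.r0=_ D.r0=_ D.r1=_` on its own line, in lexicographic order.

outcome vector order: (B.r0,D.r0,D.r1)
|TSO outcomes| = 10

B.r0=0 D.r0=0 D.r1=0
B.r0=0 D.r0=0 D.r1=1
B.r0=0 D.r0=0 D.r1=2
B.r0=0 D.r0=1 D.r1=1
B.r0=0 D.r0=1 D.r1=2
B.r0=1 D.r0=0 D.r1=0
B.r0=1 D.r0=0 D.r1=1
B.r0=1 D.r0=0 D.r1=2
B.r0=1 D.r0=1 D.r1=1
B.r0=1 D.r0=1 D.r1=2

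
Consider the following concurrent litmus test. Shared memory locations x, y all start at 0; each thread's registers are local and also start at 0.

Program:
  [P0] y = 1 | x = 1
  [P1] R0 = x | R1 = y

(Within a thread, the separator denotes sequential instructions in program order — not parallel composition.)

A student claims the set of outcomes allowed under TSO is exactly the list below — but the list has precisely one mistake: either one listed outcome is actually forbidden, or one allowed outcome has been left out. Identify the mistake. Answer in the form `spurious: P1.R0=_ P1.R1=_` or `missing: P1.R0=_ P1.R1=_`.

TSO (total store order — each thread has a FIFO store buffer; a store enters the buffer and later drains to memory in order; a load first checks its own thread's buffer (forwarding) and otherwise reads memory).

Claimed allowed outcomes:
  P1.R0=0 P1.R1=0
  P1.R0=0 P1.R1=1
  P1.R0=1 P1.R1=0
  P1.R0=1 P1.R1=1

outcome vector order: (P1.R0,P1.R1)
under TSO → 00 01 11
claimed∖TSO = {10}

spurious: P1.R0=1 P1.R1=0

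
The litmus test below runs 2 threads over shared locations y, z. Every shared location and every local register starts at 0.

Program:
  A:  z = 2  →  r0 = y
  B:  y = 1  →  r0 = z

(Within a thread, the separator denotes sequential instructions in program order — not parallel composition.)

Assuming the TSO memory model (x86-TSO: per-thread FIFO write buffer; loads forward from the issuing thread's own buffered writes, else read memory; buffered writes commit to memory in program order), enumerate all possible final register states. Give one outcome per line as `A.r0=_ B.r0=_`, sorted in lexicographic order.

outcome vector order: (A.r0,B.r0)
|TSO outcomes| = 4

A.r0=0 B.r0=0
A.r0=0 B.r0=2
A.r0=1 B.r0=0
A.r0=1 B.r0=2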